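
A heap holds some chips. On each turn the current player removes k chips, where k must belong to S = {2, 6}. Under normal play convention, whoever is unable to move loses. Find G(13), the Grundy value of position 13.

0

n :  0  1  2  3  4  5  6  7  8  9 10 11 12 13
G :  0  0  1  1  0  0  1  1  0  0  1  1  0  0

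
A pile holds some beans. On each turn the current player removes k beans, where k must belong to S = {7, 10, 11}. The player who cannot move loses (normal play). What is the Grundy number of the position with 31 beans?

1

n :  0  1  2  3  4  5  6  7  8  9 10 11 12 13 14 15 16 17 18 19 20 21 22 23 24 25 26 27 28 29 30 31
G :  0  0  0  0  0  0  0  1  1  1  1  1  1  1  2  2  2  2  0  0  0  0  0  0  0  1  1  1  1  1  1  1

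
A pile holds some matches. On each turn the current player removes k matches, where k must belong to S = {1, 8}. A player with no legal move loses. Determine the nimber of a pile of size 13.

0

n :  0  1  2  3  4  5  6  7  8  9 10 11 12 13
G :  0  1  0  1  0  1  0  1  2  0  1  0  1  0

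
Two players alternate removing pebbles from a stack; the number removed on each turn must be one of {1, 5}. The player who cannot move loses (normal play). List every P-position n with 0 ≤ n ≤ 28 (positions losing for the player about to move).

0, 2, 4, 6, 8, 10, 12, 14, 16, 18, 20, 22, 24, 26, 28

n :  0  1  2  3  4  5  6  7  8  9 10 11 12 13 14 15 16 17 18 19 20 21 22 23 24 25 26 27 28
G :  0  1  0  1  0  1  0  1  0  1  0  1  0  1  0  1  0  1  0  1  0  1  0  1  0  1  0  1  0
P-positions are exactly the n with G(n) = 0.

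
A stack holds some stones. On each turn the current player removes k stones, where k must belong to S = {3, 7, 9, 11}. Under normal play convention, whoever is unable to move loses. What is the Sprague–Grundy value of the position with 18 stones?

0

n :  0  1  2  3  4  5  6  7  8  9 10 11 12 13 14 15 16 17 18
G :  0  0  0  1  1  1  0  2  2  1  3  3  2  2  0  3  0  1  0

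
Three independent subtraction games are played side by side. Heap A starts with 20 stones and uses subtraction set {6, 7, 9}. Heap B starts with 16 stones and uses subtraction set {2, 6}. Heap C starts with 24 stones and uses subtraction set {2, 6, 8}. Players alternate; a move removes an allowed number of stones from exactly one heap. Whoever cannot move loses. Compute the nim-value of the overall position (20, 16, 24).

3

Heap A, S = {6, 7, 9}:
n :  0  1  2  3  4  5  6  7  8  9 10 11 12 13 14 15 16 17 18 19 20
G :  0  0  0  0  0  0  1  1  1  1  1  1  2  2  2  0  0  0  0  0  0
G_A(20) = 0.
Heap B, S = {2, 6}:
n :  0  1  2  3  4  5  6  7  8  9 10 11 12 13 14 15 16
G :  0  0  1  1  0  0  1  1  0  0  1  1  0  0  1  1  0
G_B(16) = 0.
Heap C, S = {2, 6, 8}:
G(0) = 0
G(1) = mex{} = 0
G(2) = mex{0} = 1
G(3) = mex{0} = 1
G(4) = mex{1} = 0
G(5) = mex{1} = 0
G(6) = mex{0,0} = 1
G(7) = mex{0,0} = 1
G(8) = mex{1,1,0} = 2
G(9) = mex{1,1,0} = 2
G(10) = mex{2,0,1} = 3
G(11) = mex{2,0,1} = 3
G(12) = mex{3,1,0} = 2
G(13) = mex{3,1,0} = 2
G(14) = mex{2,2,1} = 0
G(15) = mex{2,2,1} = 0
G(16) = mex{0,3,2} = 1
G(17) = mex{0,3,2} = 1
G(18) = mex{1,2,3} = 0
G(19) = mex{1,2,3} = 0
G(20) = mex{0,0,2} = 1
G(21) = mex{0,0,2} = 1
G(22) = mex{1,1,0} = 2
G(23) = mex{1,1,0} = 2
G(24) = mex{2,0,1} = 3
G_C(24) = 3.
Combined Grundy value = 0 ⊕ 0 ⊕ 3 = 3.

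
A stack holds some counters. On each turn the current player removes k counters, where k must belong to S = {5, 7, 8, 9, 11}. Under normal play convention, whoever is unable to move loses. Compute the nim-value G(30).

2

n :  0  1  2  3  4  5  6  7  8  9 10 11 12 13 14 15 16 17 18 19 20 21 22 23 24 25 26 27 28 29 30
G :  0  0  0  0  0  1  1  1  1  1  2  2  2  2  2  3  0  0  0  0  0  1  1  1  1  1  2  2  2  2  2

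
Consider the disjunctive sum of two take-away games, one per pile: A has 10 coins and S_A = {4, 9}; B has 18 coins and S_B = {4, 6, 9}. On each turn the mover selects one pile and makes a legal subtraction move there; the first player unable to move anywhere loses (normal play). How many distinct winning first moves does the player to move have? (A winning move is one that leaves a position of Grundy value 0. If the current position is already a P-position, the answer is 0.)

2

Pile A, S = {4, 9}:
G(0) = 0
G(1) = mex{} = 0
G(2) = mex{} = 0
G(3) = mex{} = 0
G(4) = mex{0} = 1
G(5) = mex{0} = 1
G(6) = mex{0} = 1
G(7) = mex{0} = 1
G(8) = mex{1} = 0
G(9) = mex{1,0} = 2
G(10) = mex{1,0} = 2
G_A(10) = 2.
Pile B, S = {4, 6, 9}:
G(0) = 0
G(1) = mex{} = 0
G(2) = mex{} = 0
G(3) = mex{} = 0
G(4) = mex{0} = 1
G(5) = mex{0} = 1
G(6) = mex{0,0} = 1
G(7) = mex{0,0} = 1
G(8) = mex{1,0} = 2
G(9) = mex{1,0,0} = 2
G(10) = mex{1,1,0} = 2
G(11) = mex{1,1,0} = 2
G(12) = mex{2,1,0} = 3
G(13) = mex{2,1,1} = 0
G(14) = mex{2,2,1} = 0
G(15) = mex{2,2,1} = 0
G(16) = mex{3,2,1} = 0
G(17) = mex{0,2,2} = 1
G(18) = mex{0,3,2} = 1
G_B(18) = 1.
Combined Grundy value = 2 ⊕ 1 = 3.
A winning move leaves total XOR = 0, i.e. changes one component's Grundy value g to g ⊕ X where X is the current total.
Pile A: need g' = 2⊕3 = 1. Options: 10−4→G=1, 10−9→G=0. Hits: 1.
Pile B: need g' = 1⊕3 = 2. Options: 18−4→G=0, 18−6→G=3, 18−9→G=2. Hits: 1.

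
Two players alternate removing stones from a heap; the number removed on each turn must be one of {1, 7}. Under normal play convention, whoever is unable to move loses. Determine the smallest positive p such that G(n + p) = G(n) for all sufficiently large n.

G(0) = 0
G(1) = mex{0} = 1
G(2) = mex{1} = 0
G(3) = mex{0} = 1
G(4) = mex{1} = 0
G(5) = mex{0} = 1
G(6) = mex{1} = 0
G(7) = mex{0,0} = 1
G(8) = mex{1,1} = 0
G(9) = mex{0,0} = 1
G(10) = mex{1,1} = 0
G(11) = mex{0,0} = 1
G(12) = mex{1,1} = 0
G(13) = mex{0,0} = 1
G(14) = mex{1,1} = 0
G(n+2) = G(n) holds for n = 0,…,6 (a full window of length max(S) = 7), so the sequence is purely periodic with period 2.

2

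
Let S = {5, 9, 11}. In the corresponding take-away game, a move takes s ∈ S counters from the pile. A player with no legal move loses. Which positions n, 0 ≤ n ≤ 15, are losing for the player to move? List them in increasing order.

0, 1, 2, 3, 4

n :  0  1  2  3  4  5  6  7  8  9 10 11 12 13 14 15
G :  0  0  0  0  0  1  1  1  1  1  2  2  2  2  2  3
P-positions are exactly the n with G(n) = 0.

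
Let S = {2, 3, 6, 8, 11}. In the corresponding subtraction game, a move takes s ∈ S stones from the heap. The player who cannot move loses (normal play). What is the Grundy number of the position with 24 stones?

0

G(0) = 0
G(1) = mex{} = 0
G(2) = mex{0} = 1
G(3) = mex{0,0} = 1
G(4) = mex{1,0} = 2
G(5) = mex{1,1} = 0
G(6) = mex{2,1,0} = 3
G(7) = mex{0,2,0} = 1
G(8) = mex{3,0,1,0} = 2
G(9) = mex{1,3,1,0} = 2
G(10) = mex{2,1,2,1} = 0
G(11) = mex{2,2,0,1,0} = 3
G(12) = mex{0,2,3,2,0} = 1
G(13) = mex{3,0,1,0,1} = 2
G(14) = mex{1,3,2,3,1} = 0
G(15) = mex{2,1,2,1,2} = 0
G(16) = mex{0,2,0,2,0} = 1
G(17) = mex{0,0,3,2,3} = 1
G(18) = mex{1,0,1,0,1} = 2
G(19) = mex{1,1,2,3,2} = 0
G(20) = mex{2,1,0,1,2} = 3
G(21) = mex{0,2,0,2,0} = 1
G(22) = mex{3,0,1,0,3} = 2
G(23) = mex{1,3,1,0,1} = 2
G(24) = mex{2,1,2,1,2} = 0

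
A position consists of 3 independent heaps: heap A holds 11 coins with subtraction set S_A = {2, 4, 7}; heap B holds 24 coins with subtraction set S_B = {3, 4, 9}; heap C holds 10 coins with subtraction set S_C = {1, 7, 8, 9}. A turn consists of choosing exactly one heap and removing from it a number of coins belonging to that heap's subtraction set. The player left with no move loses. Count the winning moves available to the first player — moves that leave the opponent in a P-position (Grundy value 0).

Heap A, S = {2, 4, 7}:
n :  0  1  2  3  4  5  6  7  8  9 10 11
G :  0  0  1  1  2  2  0  3  1  0  2  1
G_A(11) = 1.
Heap B, S = {3, 4, 9}:
n :  0  1  2  3  4  5  6  7  8  9 10 11 12 13 14 15 16 17 18 19 20 21 22 23 24
G :  0  0  0  1  1  1  2  0  0  3  1  1  2  0  0  0  1  1  1  2  0  0  3  1  1
G_B(24) = 1.
Heap C, S = {1, 7, 8, 9}:
n :  0  1  2  3  4  5  6  7  8  9 10
G :  0  1  0  1  0  1  0  1  2  3  2
G_C(10) = 2.
Combined Grundy value = 1 ⊕ 1 ⊕ 2 = 2.
A winning move leaves total XOR = 0, i.e. changes one component's Grundy value g to g ⊕ X where X is the current total.
Heap A: need g' = 1⊕2 = 3. Options: 11−2→G=0, 11−4→G=3, 11−7→G=2. Hits: 1.
Heap B: need g' = 1⊕2 = 3. Options: 24−3→G=0, 24−4→G=0, 24−9→G=0. Hits: 0.
Heap C: need g' = 2⊕2 = 0. Options: 10−1→G=3, 10−7→G=1, 10−8→G=0, 10−9→G=1. Hits: 1.

2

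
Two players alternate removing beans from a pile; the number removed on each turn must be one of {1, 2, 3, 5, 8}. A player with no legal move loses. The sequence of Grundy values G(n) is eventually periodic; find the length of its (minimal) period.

G(0) = 0
G(1) = mex{0} = 1
G(2) = mex{1,0} = 2
G(3) = mex{2,1,0} = 3
G(4) = mex{3,2,1} = 0
G(5) = mex{0,3,2,0} = 1
G(6) = mex{1,0,3,1} = 2
G(7) = mex{2,1,0,2} = 3
G(8) = mex{3,2,1,3,0} = 4
G(9) = mex{4,3,2,0,1} = 5
G(10) = mex{5,4,3,1,2} = 0
G(11) = mex{0,5,4,2,3} = 1
G(12) = mex{1,0,5,3,0} = 2
G(13) = mex{2,1,0,4,1} = 3
G(14) = mex{3,2,1,5,2} = 0
G(15) = mex{0,3,2,0,3} = 1
G(16) = mex{1,0,3,1,4} = 2
G(17) = mex{2,1,0,2,5} = 3
G(18) = mex{3,2,1,3,0} = 4
G(19) = mex{4,3,2,0,1} = 5
G(20) = mex{5,4,3,1,2} = 0
G(21) = mex{0,5,4,2,3} = 1
G(n+10) = G(n) holds for n = 0,…,7 (a full window of length max(S) = 8), so the sequence is purely periodic with period 10.

10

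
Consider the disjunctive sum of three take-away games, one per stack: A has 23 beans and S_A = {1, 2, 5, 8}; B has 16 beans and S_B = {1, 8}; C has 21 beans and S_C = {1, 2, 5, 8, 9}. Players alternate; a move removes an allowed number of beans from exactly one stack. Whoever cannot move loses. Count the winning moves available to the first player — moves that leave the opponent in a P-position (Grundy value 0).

4

Stack A, S = {1, 2, 5, 8}:
n :  0  1  2  3  4  5  6  7  8  9 10 11 12 13 14 15 16 17 18 19 20 21 22 23
G :  0  1  2  0  1  2  0  1  2  0  1  2  0  1  2  0  1  2  0  1  2  0  1  2
G_A(23) = 2.
Stack B, S = {1, 8}:
G(0) = 0
G(1) = mex{0} = 1
G(2) = mex{1} = 0
G(3) = mex{0} = 1
G(4) = mex{1} = 0
G(5) = mex{0} = 1
G(6) = mex{1} = 0
G(7) = mex{0} = 1
G(8) = mex{1,0} = 2
G(9) = mex{2,1} = 0
G(10) = mex{0,0} = 1
G(11) = mex{1,1} = 0
G(12) = mex{0,0} = 1
G(13) = mex{1,1} = 0
G(14) = mex{0,0} = 1
G(15) = mex{1,1} = 0
G(16) = mex{0,2} = 1
G_B(16) = 1.
Stack C, S = {1, 2, 5, 8, 9}:
n :  0  1  2  3  4  5  6  7  8  9 10 11 12 13 14 15 16 17 18 19 20 21
G :  0  1  2  0  1  2  0  1  2  3  0  1  2  0  1  2  0  1  2  3  0  1
G_C(21) = 1.
Combined Grundy value = 2 ⊕ 1 ⊕ 1 = 2.
A winning move leaves total XOR = 0, i.e. changes one component's Grundy value g to g ⊕ X where X is the current total.
Stack A: need g' = 2⊕2 = 0. Options: 23−1→G=1, 23−2→G=0, 23−5→G=0, 23−8→G=0. Hits: 3.
Stack B: need g' = 1⊕2 = 3. Options: 16−1→G=0, 16−8→G=2. Hits: 0.
Stack C: need g' = 1⊕2 = 3. Options: 21−1→G=0, 21−2→G=3, 21−5→G=0, 21−8→G=0, 21−9→G=2. Hits: 1.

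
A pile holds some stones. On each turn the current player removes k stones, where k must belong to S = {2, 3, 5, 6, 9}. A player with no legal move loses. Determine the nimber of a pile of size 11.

G(0) = 0
G(1) = mex{} = 0
G(2) = mex{0} = 1
G(3) = mex{0,0} = 1
G(4) = mex{1,0} = 2
G(5) = mex{1,1,0} = 2
G(6) = mex{2,1,0,0} = 3
G(7) = mex{2,2,1,0} = 3
G(8) = mex{3,2,1,1} = 0
G(9) = mex{3,3,2,1,0} = 4
G(10) = mex{0,3,2,2,0} = 1
G(11) = mex{4,0,3,2,1} = 5

5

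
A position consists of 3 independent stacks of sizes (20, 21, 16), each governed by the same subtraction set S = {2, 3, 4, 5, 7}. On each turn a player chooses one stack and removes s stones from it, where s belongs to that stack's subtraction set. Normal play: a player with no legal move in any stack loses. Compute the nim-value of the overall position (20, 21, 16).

3

All stacks use S = {2, 3, 4, 5, 7}:
n :  0  1  2  3  4  5  6  7  8  9 10 11 12 13 14 15 16 17 18 19 20 21
G :  0  0  1  1  2  2  3  3  4  0  0  1  1  2  2  3  3  4  0  0  1  1
Stack A: G(20) = 1.
Stack B: G(21) = 1.
Stack C: G(16) = 3.
Combined Grundy value = 1 ⊕ 1 ⊕ 3 = 3.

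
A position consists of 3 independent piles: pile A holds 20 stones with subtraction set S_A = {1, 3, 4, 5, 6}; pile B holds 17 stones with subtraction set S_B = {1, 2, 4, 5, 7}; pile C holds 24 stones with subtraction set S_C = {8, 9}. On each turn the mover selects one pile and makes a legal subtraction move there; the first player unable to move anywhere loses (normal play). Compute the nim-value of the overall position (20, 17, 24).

Pile A, S = {1, 3, 4, 5, 6}:
n :  0  1  2  3  4  5  6  7  8  9 10 11 12 13 14 15 16 17 18 19 20
G :  0  1  0  1  2  3  2  3  4  0  1  0  1  2  3  2  3  4  0  1  0
G_A(20) = 0.
Pile B, S = {1, 2, 4, 5, 7}:
n :  0  1  2  3  4  5  6  7  8  9 10 11 12 13 14 15 16 17
G :  0  1  2  0  1  2  0  1  2  0  1  2  0  1  2  0  1  2
G_B(17) = 2.
Pile C, S = {8, 9}:
G(0) = 0
G(1) = mex{} = 0
G(2) = mex{} = 0
G(3) = mex{} = 0
G(4) = mex{} = 0
G(5) = mex{} = 0
G(6) = mex{} = 0
G(7) = mex{} = 0
G(8) = mex{0} = 1
G(9) = mex{0,0} = 1
G(10) = mex{0,0} = 1
G(11) = mex{0,0} = 1
G(12) = mex{0,0} = 1
G(13) = mex{0,0} = 1
G(14) = mex{0,0} = 1
G(15) = mex{0,0} = 1
G(16) = mex{1,0} = 2
G(17) = mex{1,1} = 0
G(18) = mex{1,1} = 0
G(19) = mex{1,1} = 0
G(20) = mex{1,1} = 0
G(21) = mex{1,1} = 0
G(22) = mex{1,1} = 0
G(23) = mex{1,1} = 0
G(24) = mex{2,1} = 0
G_C(24) = 0.
Combined Grundy value = 0 ⊕ 2 ⊕ 0 = 2.

2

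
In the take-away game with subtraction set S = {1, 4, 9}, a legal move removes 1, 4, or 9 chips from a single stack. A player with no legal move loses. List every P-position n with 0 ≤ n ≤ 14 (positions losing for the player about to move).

0, 2, 5, 7, 10, 12

G(0) = 0
G(1) = mex{0} = 1
G(2) = mex{1} = 0
G(3) = mex{0} = 1
G(4) = mex{1,0} = 2
G(5) = mex{2,1} = 0
G(6) = mex{0,0} = 1
G(7) = mex{1,1} = 0
G(8) = mex{0,2} = 1
G(9) = mex{1,0,0} = 2
G(10) = mex{2,1,1} = 0
G(11) = mex{0,0,0} = 1
G(12) = mex{1,1,1} = 0
G(13) = mex{0,2,2} = 1
G(14) = mex{1,0,0} = 2
P-positions are exactly the n with G(n) = 0.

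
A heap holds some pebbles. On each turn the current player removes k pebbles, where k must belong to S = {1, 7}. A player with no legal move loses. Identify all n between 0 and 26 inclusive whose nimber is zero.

0, 2, 4, 6, 8, 10, 12, 14, 16, 18, 20, 22, 24, 26

G(0) = 0
G(1) = mex{0} = 1
G(2) = mex{1} = 0
G(3) = mex{0} = 1
G(4) = mex{1} = 0
G(5) = mex{0} = 1
G(6) = mex{1} = 0
G(7) = mex{0,0} = 1
G(8) = mex{1,1} = 0
G(9) = mex{0,0} = 1
G(10) = mex{1,1} = 0
G(11) = mex{0,0} = 1
G(12) = mex{1,1} = 0
G(13) = mex{0,0} = 1
G(14) = mex{1,1} = 0
G(15) = mex{0,0} = 1
G(16) = mex{1,1} = 0
G(17) = mex{0,0} = 1
G(18) = mex{1,1} = 0
G(19) = mex{0,0} = 1
G(20) = mex{1,1} = 0
G(21) = mex{0,0} = 1
G(22) = mex{1,1} = 0
G(23) = mex{0,0} = 1
G(24) = mex{1,1} = 0
G(25) = mex{0,0} = 1
G(26) = mex{1,1} = 0
P-positions are exactly the n with G(n) = 0.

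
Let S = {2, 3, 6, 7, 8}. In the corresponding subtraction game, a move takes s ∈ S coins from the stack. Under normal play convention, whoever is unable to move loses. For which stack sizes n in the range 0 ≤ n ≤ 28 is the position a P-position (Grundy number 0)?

n :  0  1  2  3  4  5  6  7  8  9 10 11 12 13 14 15 16 17 18 19 20 21 22 23 24 25 26 27 28
G :  0  0  1  1  2  0  3  1  2  2  0  3  1  2  0  0  1  1  2  0  3  1  2  2  0  3  1  2  0
P-positions are exactly the n with G(n) = 0.

0, 1, 5, 10, 14, 15, 19, 24, 28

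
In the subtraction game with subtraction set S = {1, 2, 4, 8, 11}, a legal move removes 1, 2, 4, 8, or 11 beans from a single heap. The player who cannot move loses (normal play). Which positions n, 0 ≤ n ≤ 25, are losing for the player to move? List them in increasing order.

G(0) = 0
G(1) = mex{0} = 1
G(2) = mex{1,0} = 2
G(3) = mex{2,1} = 0
G(4) = mex{0,2,0} = 1
G(5) = mex{1,0,1} = 2
G(6) = mex{2,1,2} = 0
G(7) = mex{0,2,0} = 1
G(8) = mex{1,0,1,0} = 2
G(9) = mex{2,1,2,1} = 0
G(10) = mex{0,2,0,2} = 1
G(11) = mex{1,0,1,0,0} = 2
G(12) = mex{2,1,2,1,1} = 0
G(13) = mex{0,2,0,2,2} = 1
G(14) = mex{1,0,1,0,0} = 2
G(15) = mex{2,1,2,1,1} = 0
G(16) = mex{0,2,0,2,2} = 1
G(17) = mex{1,0,1,0,0} = 2
G(18) = mex{2,1,2,1,1} = 0
G(19) = mex{0,2,0,2,2} = 1
G(20) = mex{1,0,1,0,0} = 2
G(21) = mex{2,1,2,1,1} = 0
G(22) = mex{0,2,0,2,2} = 1
G(23) = mex{1,0,1,0,0} = 2
G(24) = mex{2,1,2,1,1} = 0
G(25) = mex{0,2,0,2,2} = 1
P-positions are exactly the n with G(n) = 0.

0, 3, 6, 9, 12, 15, 18, 21, 24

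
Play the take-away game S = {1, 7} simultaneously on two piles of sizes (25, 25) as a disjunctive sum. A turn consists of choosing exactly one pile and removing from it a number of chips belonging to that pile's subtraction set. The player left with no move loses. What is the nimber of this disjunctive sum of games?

All piles use S = {1, 7}:
G(0) = 0
G(1) = mex{0} = 1
G(2) = mex{1} = 0
G(3) = mex{0} = 1
G(4) = mex{1} = 0
G(5) = mex{0} = 1
G(6) = mex{1} = 0
G(7) = mex{0,0} = 1
G(8) = mex{1,1} = 0
G(9) = mex{0,0} = 1
G(10) = mex{1,1} = 0
G(11) = mex{0,0} = 1
G(12) = mex{1,1} = 0
G(13) = mex{0,0} = 1
G(14) = mex{1,1} = 0
G(15) = mex{0,0} = 1
G(16) = mex{1,1} = 0
G(17) = mex{0,0} = 1
G(18) = mex{1,1} = 0
G(19) = mex{0,0} = 1
G(20) = mex{1,1} = 0
G(21) = mex{0,0} = 1
G(22) = mex{1,1} = 0
G(23) = mex{0,0} = 1
G(24) = mex{1,1} = 0
G(25) = mex{0,0} = 1
Pile A: G(25) = 1.
Pile B: G(25) = 1.
Combined Grundy value = 1 ⊕ 1 = 0.

0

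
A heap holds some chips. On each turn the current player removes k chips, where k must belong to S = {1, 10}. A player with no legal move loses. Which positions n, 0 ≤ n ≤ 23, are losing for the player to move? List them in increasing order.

n :  0  1  2  3  4  5  6  7  8  9 10 11 12 13 14 15 16 17 18 19 20 21 22 23
G :  0  1  0  1  0  1  0  1  0  1  2  0  1  0  1  0  1  0  1  0  1  2  0  1
P-positions are exactly the n with G(n) = 0.

0, 2, 4, 6, 8, 11, 13, 15, 17, 19, 22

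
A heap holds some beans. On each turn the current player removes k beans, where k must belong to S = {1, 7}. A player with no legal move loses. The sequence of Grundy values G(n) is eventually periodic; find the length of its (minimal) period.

G(0) = 0
G(1) = mex{0} = 1
G(2) = mex{1} = 0
G(3) = mex{0} = 1
G(4) = mex{1} = 0
G(5) = mex{0} = 1
G(6) = mex{1} = 0
G(7) = mex{0,0} = 1
G(8) = mex{1,1} = 0
G(9) = mex{0,0} = 1
G(10) = mex{1,1} = 0
G(11) = mex{0,0} = 1
G(12) = mex{1,1} = 0
G(13) = mex{0,0} = 1
G(14) = mex{1,1} = 0
G(n+2) = G(n) holds for n = 0,…,6 (a full window of length max(S) = 7), so the sequence is purely periodic with period 2.

2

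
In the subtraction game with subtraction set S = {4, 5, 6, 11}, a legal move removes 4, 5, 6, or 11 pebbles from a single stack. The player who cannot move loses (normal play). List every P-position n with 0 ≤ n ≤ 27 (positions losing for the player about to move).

G(0) = 0
G(1) = mex{} = 0
G(2) = mex{} = 0
G(3) = mex{} = 0
G(4) = mex{0} = 1
G(5) = mex{0,0} = 1
G(6) = mex{0,0,0} = 1
G(7) = mex{0,0,0} = 1
G(8) = mex{1,0,0} = 2
G(9) = mex{1,1,0} = 2
G(10) = mex{1,1,1} = 0
G(11) = mex{1,1,1,0} = 2
G(12) = mex{2,1,1,0} = 3
G(13) = mex{2,2,1,0} = 3
G(14) = mex{0,2,2,0} = 1
G(15) = mex{2,0,2,1} = 3
G(16) = mex{3,2,0,1} = 4
G(17) = mex{3,3,2,1} = 0
G(18) = mex{1,3,3,1} = 0
G(19) = mex{3,1,3,2} = 0
G(20) = mex{4,3,1,2} = 0
G(21) = mex{0,4,3,0} = 1
G(22) = mex{0,0,4,2} = 1
G(23) = mex{0,0,0,3} = 1
G(24) = mex{0,0,0,3} = 1
G(25) = mex{1,0,0,1} = 2
G(26) = mex{1,1,0,3} = 2
G(27) = mex{1,1,1,4} = 0
P-positions are exactly the n with G(n) = 0.

0, 1, 2, 3, 10, 17, 18, 19, 20, 27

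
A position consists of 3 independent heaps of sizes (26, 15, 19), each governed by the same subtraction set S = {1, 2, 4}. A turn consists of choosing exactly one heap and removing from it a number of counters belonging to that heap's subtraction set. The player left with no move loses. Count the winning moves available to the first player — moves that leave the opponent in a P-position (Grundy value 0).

All heaps use S = {1, 2, 4}:
n :  0  1  2  3  4  5  6  7  8  9 10 11 12 13 14 15 16 17 18 19 20 21 22 23 24 25 26
G :  0  1  2  0  1  2  0  1  2  0  1  2  0  1  2  0  1  2  0  1  2  0  1  2  0  1  2
Heap A: G(26) = 2.
Heap B: G(15) = 0.
Heap C: G(19) = 1.
Combined Grundy value = 2 ⊕ 0 ⊕ 1 = 3.
A winning move leaves total XOR = 0, i.e. changes one component's Grundy value g to g ⊕ X where X is the current total.
Heap A: need g' = 2⊕3 = 1. Options: 26−1→G=1, 26−2→G=0, 26−4→G=1. Hits: 2.
Heap B: need g' = 0⊕3 = 3. Options: 15−1→G=2, 15−2→G=1, 15−4→G=2. Hits: 0.
Heap C: need g' = 1⊕3 = 2. Options: 19−1→G=0, 19−2→G=2, 19−4→G=0. Hits: 1.

3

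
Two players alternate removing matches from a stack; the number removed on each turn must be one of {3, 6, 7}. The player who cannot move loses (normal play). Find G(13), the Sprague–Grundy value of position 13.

1

n :  0  1  2  3  4  5  6  7  8  9 10 11 12 13
G :  0  0  0  1  1  1  2  2  2  3  0  0  0  1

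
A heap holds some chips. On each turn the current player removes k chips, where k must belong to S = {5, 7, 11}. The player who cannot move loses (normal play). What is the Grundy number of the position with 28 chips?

2

G(0) = 0
G(1) = mex{} = 0
G(2) = mex{} = 0
G(3) = mex{} = 0
G(4) = mex{} = 0
G(5) = mex{0} = 1
G(6) = mex{0} = 1
G(7) = mex{0,0} = 1
G(8) = mex{0,0} = 1
G(9) = mex{0,0} = 1
G(10) = mex{1,0} = 2
G(11) = mex{1,0,0} = 2
G(12) = mex{1,1,0} = 2
G(13) = mex{1,1,0} = 2
G(14) = mex{1,1,0} = 2
G(15) = mex{2,1,0} = 3
G(16) = mex{2,1,1} = 0
G(17) = mex{2,2,1} = 0
G(18) = mex{2,2,1} = 0
G(19) = mex{2,2,1} = 0
G(20) = mex{3,2,1} = 0
G(21) = mex{0,2,2} = 1
G(22) = mex{0,3,2} = 1
G(23) = mex{0,0,2} = 1
G(24) = mex{0,0,2} = 1
G(25) = mex{0,0,2} = 1
G(26) = mex{1,0,3} = 2
G(27) = mex{1,0,0} = 2
G(28) = mex{1,1,0} = 2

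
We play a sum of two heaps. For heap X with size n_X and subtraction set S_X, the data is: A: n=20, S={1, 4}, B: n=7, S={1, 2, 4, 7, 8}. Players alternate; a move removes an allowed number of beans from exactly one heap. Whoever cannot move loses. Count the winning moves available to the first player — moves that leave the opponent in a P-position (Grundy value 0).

Heap A, S = {1, 4}:
G(0) = 0
G(1) = mex{0} = 1
G(2) = mex{1} = 0
G(3) = mex{0} = 1
G(4) = mex{1,0} = 2
G(5) = mex{2,1} = 0
G(6) = mex{0,0} = 1
G(7) = mex{1,1} = 0
G(8) = mex{0,2} = 1
G(9) = mex{1,0} = 2
G(10) = mex{2,1} = 0
G(11) = mex{0,0} = 1
G(12) = mex{1,1} = 0
G(13) = mex{0,2} = 1
G(14) = mex{1,0} = 2
G(15) = mex{2,1} = 0
G(16) = mex{0,0} = 1
G(17) = mex{1,1} = 0
G(18) = mex{0,2} = 1
G(19) = mex{1,0} = 2
G(20) = mex{2,1} = 0
G_A(20) = 0.
Heap B, S = {1, 2, 4, 7, 8}:
G(0) = 0
G(1) = mex{0} = 1
G(2) = mex{1,0} = 2
G(3) = mex{2,1} = 0
G(4) = mex{0,2,0} = 1
G(5) = mex{1,0,1} = 2
G(6) = mex{2,1,2} = 0
G(7) = mex{0,2,0,0} = 1
G_B(7) = 1.
Combined Grundy value = 0 ⊕ 1 = 1.
A winning move leaves total XOR = 0, i.e. changes one component's Grundy value g to g ⊕ X where X is the current total.
Heap A: need g' = 0⊕1 = 1. Options: 20−1→G=2, 20−4→G=1. Hits: 1.
Heap B: need g' = 1⊕1 = 0. Options: 7−1→G=0, 7−2→G=2, 7−4→G=0, 7−7→G=0. Hits: 3.

4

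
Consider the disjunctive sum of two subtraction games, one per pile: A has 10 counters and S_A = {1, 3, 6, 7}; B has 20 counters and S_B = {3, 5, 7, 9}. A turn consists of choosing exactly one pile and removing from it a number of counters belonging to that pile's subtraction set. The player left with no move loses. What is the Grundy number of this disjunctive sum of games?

0

Pile A, S = {1, 3, 6, 7}:
n :  0  1  2  3  4  5  6  7  8  9 10
G :  0  1  0  1  0  1  2  3  2  3  2
G_A(10) = 2.
Pile B, S = {3, 5, 7, 9}:
n :  0  1  2  3  4  5  6  7  8  9 10 11 12 13 14 15 16 17 18 19 20
G :  0  0  0  1  1  1  2  2  2  3  3  3  0  0  0  1  1  1  2  2  2
G_B(20) = 2.
Combined Grundy value = 2 ⊕ 2 = 0.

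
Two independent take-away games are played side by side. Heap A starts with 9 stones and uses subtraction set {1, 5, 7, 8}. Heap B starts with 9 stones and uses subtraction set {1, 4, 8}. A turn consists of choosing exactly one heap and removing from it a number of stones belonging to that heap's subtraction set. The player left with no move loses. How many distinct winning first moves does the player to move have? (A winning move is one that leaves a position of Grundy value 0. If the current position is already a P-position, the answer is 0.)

1

Heap A, S = {1, 5, 7, 8}:
n : 0 1 2 3 4 5 6 7 8 9
G : 0 1 0 1 0 1 0 1 2 3
G_A(9) = 3.
Heap B, S = {1, 4, 8}:
n : 0 1 2 3 4 5 6 7 8 9
G : 0 1 0 1 2 0 1 0 1 2
G_B(9) = 2.
Combined Grundy value = 3 ⊕ 2 = 1.
A winning move leaves total XOR = 0, i.e. changes one component's Grundy value g to g ⊕ X where X is the current total.
Heap A: need g' = 3⊕1 = 2. Options: 9−1→G=2, 9−5→G=0, 9−7→G=0, 9−8→G=1. Hits: 1.
Heap B: need g' = 2⊕1 = 3. Options: 9−1→G=1, 9−4→G=0, 9−8→G=1. Hits: 0.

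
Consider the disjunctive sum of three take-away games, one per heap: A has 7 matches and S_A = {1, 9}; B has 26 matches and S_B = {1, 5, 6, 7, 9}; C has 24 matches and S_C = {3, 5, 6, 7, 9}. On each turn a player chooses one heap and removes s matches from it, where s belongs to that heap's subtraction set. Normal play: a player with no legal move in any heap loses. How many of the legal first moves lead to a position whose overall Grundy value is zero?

Heap A, S = {1, 9}:
n : 0 1 2 3 4 5 6 7
G : 0 1 0 1 0 1 0 1
G_A(7) = 1.
Heap B, S = {1, 5, 6, 7, 9}:
n :  0  1  2  3  4  5  6  7  8  9 10 11 12 13 14 15 16 17 18 19 20 21 22 23 24 25 26
G :  0  1  0  1  0  1  2  3  2  3  2  3  0  1  0  1  0  1  2  3  2  3  2  3  0  1  0
G_B(26) = 0.
Heap C, S = {3, 5, 6, 7, 9}:
n :  0  1  2  3  4  5  6  7  8  9 10 11 12 13 14 15 16 17 18 19 20 21 22 23 24
G :  0  0  0  1  1  1  2  2  2  3  3  3  0  0  0  1  1  1  2  2  2  3  3  3  0
G_C(24) = 0.
Combined Grundy value = 1 ⊕ 0 ⊕ 0 = 1.
A winning move leaves total XOR = 0, i.e. changes one component's Grundy value g to g ⊕ X where X is the current total.
Heap A: need g' = 1⊕1 = 0. Options: 7−1→G=0. Hits: 1.
Heap B: need g' = 0⊕1 = 1. Options: 26−1→G=1, 26−5→G=3, 26−6→G=2, 26−7→G=3, 26−9→G=1. Hits: 2.
Heap C: need g' = 0⊕1 = 1. Options: 24−3→G=3, 24−5→G=2, 24−6→G=2, 24−7→G=1, 24−9→G=1. Hits: 2.

5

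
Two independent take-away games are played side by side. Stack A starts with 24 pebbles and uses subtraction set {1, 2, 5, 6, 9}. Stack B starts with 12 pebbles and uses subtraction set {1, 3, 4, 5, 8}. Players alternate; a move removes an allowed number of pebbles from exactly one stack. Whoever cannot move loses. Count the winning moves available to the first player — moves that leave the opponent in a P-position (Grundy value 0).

Stack A, S = {1, 2, 5, 6, 9}:
G(0) = 0
G(1) = mex{0} = 1
G(2) = mex{1,0} = 2
G(3) = mex{2,1} = 0
G(4) = mex{0,2} = 1
G(5) = mex{1,0,0} = 2
G(6) = mex{2,1,1,0} = 3
G(7) = mex{3,2,2,1} = 0
G(8) = mex{0,3,0,2} = 1
G(9) = mex{1,0,1,0,0} = 2
G(10) = mex{2,1,2,1,1} = 0
G(11) = mex{0,2,3,2,2} = 1
G(12) = mex{1,0,0,3,0} = 2
G(13) = mex{2,1,1,0,1} = 3
G(14) = mex{3,2,2,1,2} = 0
G(15) = mex{0,3,0,2,3} = 1
G(16) = mex{1,0,1,0,0} = 2
G(17) = mex{2,1,2,1,1} = 0
G(18) = mex{0,2,3,2,2} = 1
G(19) = mex{1,0,0,3,0} = 2
G(20) = mex{2,1,1,0,1} = 3
G(21) = mex{3,2,2,1,2} = 0
G(22) = mex{0,3,0,2,3} = 1
G(23) = mex{1,0,1,0,0} = 2
G(24) = mex{2,1,2,1,1} = 0
G_A(24) = 0.
Stack B, S = {1, 3, 4, 5, 8}:
G(0) = 0
G(1) = mex{0} = 1
G(2) = mex{1} = 0
G(3) = mex{0,0} = 1
G(4) = mex{1,1,0} = 2
G(5) = mex{2,0,1,0} = 3
G(6) = mex{3,1,0,1} = 2
G(7) = mex{2,2,1,0} = 3
G(8) = mex{3,3,2,1,0} = 4
G(9) = mex{4,2,3,2,1} = 0
G(10) = mex{0,3,2,3,0} = 1
G(11) = mex{1,4,3,2,1} = 0
G(12) = mex{0,0,4,3,2} = 1
G_B(12) = 1.
Combined Grundy value = 0 ⊕ 1 = 1.
A winning move leaves total XOR = 0, i.e. changes one component's Grundy value g to g ⊕ X where X is the current total.
Stack A: need g' = 0⊕1 = 1. Options: 24−1→G=2, 24−2→G=1, 24−5→G=2, 24−6→G=1, 24−9→G=1. Hits: 3.
Stack B: need g' = 1⊕1 = 0. Options: 12−1→G=0, 12−3→G=0, 12−4→G=4, 12−5→G=3, 12−8→G=2. Hits: 2.

5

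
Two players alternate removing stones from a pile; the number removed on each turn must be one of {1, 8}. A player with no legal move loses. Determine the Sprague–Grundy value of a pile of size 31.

G(0) = 0
G(1) = mex{0} = 1
G(2) = mex{1} = 0
G(3) = mex{0} = 1
G(4) = mex{1} = 0
G(5) = mex{0} = 1
G(6) = mex{1} = 0
G(7) = mex{0} = 1
G(8) = mex{1,0} = 2
G(9) = mex{2,1} = 0
G(10) = mex{0,0} = 1
G(11) = mex{1,1} = 0
G(12) = mex{0,0} = 1
G(13) = mex{1,1} = 0
G(14) = mex{0,0} = 1
G(15) = mex{1,1} = 0
G(16) = mex{0,2} = 1
G(17) = mex{1,0} = 2
G(18) = mex{2,1} = 0
G(19) = mex{0,0} = 1
G(20) = mex{1,1} = 0
G(21) = mex{0,0} = 1
G(22) = mex{1,1} = 0
G(23) = mex{0,0} = 1
G(24) = mex{1,1} = 0
G(25) = mex{0,2} = 1
G(26) = mex{1,0} = 2
G(27) = mex{2,1} = 0
G(28) = mex{0,0} = 1
G(29) = mex{1,1} = 0
G(30) = mex{0,0} = 1
G(31) = mex{1,1} = 0

0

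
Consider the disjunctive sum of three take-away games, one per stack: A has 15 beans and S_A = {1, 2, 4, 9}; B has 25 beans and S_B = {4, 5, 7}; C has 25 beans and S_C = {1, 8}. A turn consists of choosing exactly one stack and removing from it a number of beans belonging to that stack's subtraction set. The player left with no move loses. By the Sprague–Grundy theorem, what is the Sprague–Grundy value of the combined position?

0

Stack A, S = {1, 2, 4, 9}:
G(0) = 0
G(1) = mex{0} = 1
G(2) = mex{1,0} = 2
G(3) = mex{2,1} = 0
G(4) = mex{0,2,0} = 1
G(5) = mex{1,0,1} = 2
G(6) = mex{2,1,2} = 0
G(7) = mex{0,2,0} = 1
G(8) = mex{1,0,1} = 2
G(9) = mex{2,1,2,0} = 3
G(10) = mex{3,2,0,1} = 4
G(11) = mex{4,3,1,2} = 0
G(12) = mex{0,4,2,0} = 1
G(13) = mex{1,0,3,1} = 2
G(14) = mex{2,1,4,2} = 0
G(15) = mex{0,2,0,0} = 1
G_A(15) = 1.
Stack B, S = {4, 5, 7}:
n :  0  1  2  3  4  5  6  7  8  9 10 11 12 13 14 15 16 17 18 19 20 21 22 23 24 25
G :  0  0  0  0  1  1  1  1  2  2  2  0  0  0  0  1  1  1  1  2  2  2  0  0  0  0
G_B(25) = 0.
Stack C, S = {1, 8}:
G(0) = 0
G(1) = mex{0} = 1
G(2) = mex{1} = 0
G(3) = mex{0} = 1
G(4) = mex{1} = 0
G(5) = mex{0} = 1
G(6) = mex{1} = 0
G(7) = mex{0} = 1
G(8) = mex{1,0} = 2
G(9) = mex{2,1} = 0
G(10) = mex{0,0} = 1
G(11) = mex{1,1} = 0
G(12) = mex{0,0} = 1
G(13) = mex{1,1} = 0
G(14) = mex{0,0} = 1
G(15) = mex{1,1} = 0
G(16) = mex{0,2} = 1
G(17) = mex{1,0} = 2
G(18) = mex{2,1} = 0
G(19) = mex{0,0} = 1
G(20) = mex{1,1} = 0
G(21) = mex{0,0} = 1
G(22) = mex{1,1} = 0
G(23) = mex{0,0} = 1
G(24) = mex{1,1} = 0
G(25) = mex{0,2} = 1
G_C(25) = 1.
Combined Grundy value = 1 ⊕ 0 ⊕ 1 = 0.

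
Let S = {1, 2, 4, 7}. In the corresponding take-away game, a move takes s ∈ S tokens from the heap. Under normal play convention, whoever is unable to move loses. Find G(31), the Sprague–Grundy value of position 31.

G(0) = 0
G(1) = mex{0} = 1
G(2) = mex{1,0} = 2
G(3) = mex{2,1} = 0
G(4) = mex{0,2,0} = 1
G(5) = mex{1,0,1} = 2
G(6) = mex{2,1,2} = 0
G(7) = mex{0,2,0,0} = 1
G(8) = mex{1,0,1,1} = 2
G(9) = mex{2,1,2,2} = 0
G(10) = mex{0,2,0,0} = 1
G(11) = mex{1,0,1,1} = 2
G(12) = mex{2,1,2,2} = 0
G(13) = mex{0,2,0,0} = 1
G(14) = mex{1,0,1,1} = 2
G(15) = mex{2,1,2,2} = 0
G(16) = mex{0,2,0,0} = 1
G(17) = mex{1,0,1,1} = 2
G(18) = mex{2,1,2,2} = 0
G(19) = mex{0,2,0,0} = 1
G(20) = mex{1,0,1,1} = 2
G(21) = mex{2,1,2,2} = 0
G(22) = mex{0,2,0,0} = 1
G(23) = mex{1,0,1,1} = 2
G(24) = mex{2,1,2,2} = 0
G(25) = mex{0,2,0,0} = 1
G(26) = mex{1,0,1,1} = 2
G(27) = mex{2,1,2,2} = 0
G(28) = mex{0,2,0,0} = 1
G(29) = mex{1,0,1,1} = 2
G(30) = mex{2,1,2,2} = 0
G(31) = mex{0,2,0,0} = 1

1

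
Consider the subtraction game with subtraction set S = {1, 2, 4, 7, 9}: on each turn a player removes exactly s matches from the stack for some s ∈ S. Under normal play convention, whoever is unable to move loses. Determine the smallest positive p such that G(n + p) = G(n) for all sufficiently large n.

n :  0  1  2  3  4  5  6  7  8  9 10 11 12 13 14 15 16 17 18 19 20 21 22 23
G :  0  1  2  0  1  2  0  1  2  3  4  0  1  2  0  1  2  0  1  2  3  4  0  1
G(n+11) = G(n) holds for n = 0,…,8 (a full window of length max(S) = 9), so the sequence is purely periodic with period 11.

11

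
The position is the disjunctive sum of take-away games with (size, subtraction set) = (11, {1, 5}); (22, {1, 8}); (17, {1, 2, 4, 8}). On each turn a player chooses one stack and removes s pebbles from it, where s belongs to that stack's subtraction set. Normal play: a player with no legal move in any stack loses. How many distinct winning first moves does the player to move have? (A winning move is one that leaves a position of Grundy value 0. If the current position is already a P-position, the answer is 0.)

Stack A, S = {1, 5}:
G(0) = 0
G(1) = mex{0} = 1
G(2) = mex{1} = 0
G(3) = mex{0} = 1
G(4) = mex{1} = 0
G(5) = mex{0,0} = 1
G(6) = mex{1,1} = 0
G(7) = mex{0,0} = 1
G(8) = mex{1,1} = 0
G(9) = mex{0,0} = 1
G(10) = mex{1,1} = 0
G(11) = mex{0,0} = 1
G_A(11) = 1.
Stack B, S = {1, 8}:
G(0) = 0
G(1) = mex{0} = 1
G(2) = mex{1} = 0
G(3) = mex{0} = 1
G(4) = mex{1} = 0
G(5) = mex{0} = 1
G(6) = mex{1} = 0
G(7) = mex{0} = 1
G(8) = mex{1,0} = 2
G(9) = mex{2,1} = 0
G(10) = mex{0,0} = 1
G(11) = mex{1,1} = 0
G(12) = mex{0,0} = 1
G(13) = mex{1,1} = 0
G(14) = mex{0,0} = 1
G(15) = mex{1,1} = 0
G(16) = mex{0,2} = 1
G(17) = mex{1,0} = 2
G(18) = mex{2,1} = 0
G(19) = mex{0,0} = 1
G(20) = mex{1,1} = 0
G(21) = mex{0,0} = 1
G(22) = mex{1,1} = 0
G_B(22) = 0.
Stack C, S = {1, 2, 4, 8}:
n :  0  1  2  3  4  5  6  7  8  9 10 11 12 13 14 15 16 17
G :  0  1  2  0  1  2  0  1  2  0  1  2  0  1  2  0  1  2
G_C(17) = 2.
Combined Grundy value = 1 ⊕ 0 ⊕ 2 = 3.
A winning move leaves total XOR = 0, i.e. changes one component's Grundy value g to g ⊕ X where X is the current total.
Stack A: need g' = 1⊕3 = 2. Options: 11−1→G=0, 11−5→G=0. Hits: 0.
Stack B: need g' = 0⊕3 = 3. Options: 22−1→G=1, 22−8→G=1. Hits: 0.
Stack C: need g' = 2⊕3 = 1. Options: 17−1→G=1, 17−2→G=0, 17−4→G=1, 17−8→G=0. Hits: 2.

2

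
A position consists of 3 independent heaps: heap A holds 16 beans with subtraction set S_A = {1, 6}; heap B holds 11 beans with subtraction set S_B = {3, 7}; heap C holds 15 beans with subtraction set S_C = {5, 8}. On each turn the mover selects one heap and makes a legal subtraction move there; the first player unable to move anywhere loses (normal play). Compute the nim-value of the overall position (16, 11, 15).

0

Heap A, S = {1, 6}:
n :  0  1  2  3  4  5  6  7  8  9 10 11 12 13 14 15 16
G :  0  1  0  1  0  1  2  0  1  0  1  0  1  2  0  1  0
G_A(16) = 0.
Heap B, S = {3, 7}:
G(0) = 0
G(1) = mex{} = 0
G(2) = mex{} = 0
G(3) = mex{0} = 1
G(4) = mex{0} = 1
G(5) = mex{0} = 1
G(6) = mex{1} = 0
G(7) = mex{1,0} = 2
G(8) = mex{1,0} = 2
G(9) = mex{0,0} = 1
G(10) = mex{2,1} = 0
G(11) = mex{2,1} = 0
G_B(11) = 0.
Heap C, S = {5, 8}:
n :  0  1  2  3  4  5  6  7  8  9 10 11 12 13 14 15
G :  0  0  0  0  0  1  1  1  1  1  2  2  2  0  0  0
G_C(15) = 0.
Combined Grundy value = 0 ⊕ 0 ⊕ 0 = 0.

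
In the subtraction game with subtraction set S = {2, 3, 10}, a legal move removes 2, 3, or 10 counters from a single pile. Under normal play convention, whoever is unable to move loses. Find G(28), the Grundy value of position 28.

n :  0  1  2  3  4  5  6  7  8  9 10 11 12 13 14 15 16 17 18 19 20 21 22 23 24 25 26 27 28
G :  0  0  1  1  2  0  0  1  1  2  2  3  0  0  1  1  2  0  0  1  1  2  2  3  0  0  1  1  2

2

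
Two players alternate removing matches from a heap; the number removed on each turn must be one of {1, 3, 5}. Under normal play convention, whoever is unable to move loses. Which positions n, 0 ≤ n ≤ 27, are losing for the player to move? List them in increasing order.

0, 2, 4, 6, 8, 10, 12, 14, 16, 18, 20, 22, 24, 26

n :  0  1  2  3  4  5  6  7  8  9 10 11 12 13 14 15 16 17 18 19 20 21 22 23 24 25 26 27
G :  0  1  0  1  0  1  0  1  0  1  0  1  0  1  0  1  0  1  0  1  0  1  0  1  0  1  0  1
P-positions are exactly the n with G(n) = 0.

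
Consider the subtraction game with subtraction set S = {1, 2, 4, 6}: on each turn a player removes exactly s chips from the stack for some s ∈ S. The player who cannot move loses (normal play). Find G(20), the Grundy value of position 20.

1

G(0) = 0
G(1) = mex{0} = 1
G(2) = mex{1,0} = 2
G(3) = mex{2,1} = 0
G(4) = mex{0,2,0} = 1
G(5) = mex{1,0,1} = 2
G(6) = mex{2,1,2,0} = 3
G(7) = mex{3,2,0,1} = 4
G(8) = mex{4,3,1,2} = 0
G(9) = mex{0,4,2,0} = 1
G(10) = mex{1,0,3,1} = 2
G(11) = mex{2,1,4,2} = 0
G(12) = mex{0,2,0,3} = 1
G(13) = mex{1,0,1,4} = 2
G(14) = mex{2,1,2,0} = 3
G(15) = mex{3,2,0,1} = 4
G(16) = mex{4,3,1,2} = 0
G(17) = mex{0,4,2,0} = 1
G(18) = mex{1,0,3,1} = 2
G(19) = mex{2,1,4,2} = 0
G(20) = mex{0,2,0,3} = 1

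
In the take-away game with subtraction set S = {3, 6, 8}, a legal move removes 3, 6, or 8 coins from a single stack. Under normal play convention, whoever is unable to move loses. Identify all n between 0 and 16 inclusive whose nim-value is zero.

0, 1, 2, 11, 12, 13

G(0) = 0
G(1) = mex{} = 0
G(2) = mex{} = 0
G(3) = mex{0} = 1
G(4) = mex{0} = 1
G(5) = mex{0} = 1
G(6) = mex{1,0} = 2
G(7) = mex{1,0} = 2
G(8) = mex{1,0,0} = 2
G(9) = mex{2,1,0} = 3
G(10) = mex{2,1,0} = 3
G(11) = mex{2,1,1} = 0
G(12) = mex{3,2,1} = 0
G(13) = mex{3,2,1} = 0
G(14) = mex{0,2,2} = 1
G(15) = mex{0,3,2} = 1
G(16) = mex{0,3,2} = 1
P-positions are exactly the n with G(n) = 0.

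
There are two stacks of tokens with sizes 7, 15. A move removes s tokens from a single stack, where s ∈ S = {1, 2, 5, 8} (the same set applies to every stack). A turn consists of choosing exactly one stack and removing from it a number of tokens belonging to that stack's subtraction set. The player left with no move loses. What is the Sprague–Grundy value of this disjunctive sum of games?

1

All stacks use S = {1, 2, 5, 8}:
G(0) = 0
G(1) = mex{0} = 1
G(2) = mex{1,0} = 2
G(3) = mex{2,1} = 0
G(4) = mex{0,2} = 1
G(5) = mex{1,0,0} = 2
G(6) = mex{2,1,1} = 0
G(7) = mex{0,2,2} = 1
G(8) = mex{1,0,0,0} = 2
G(9) = mex{2,1,1,1} = 0
G(10) = mex{0,2,2,2} = 1
G(11) = mex{1,0,0,0} = 2
G(12) = mex{2,1,1,1} = 0
G(13) = mex{0,2,2,2} = 1
G(14) = mex{1,0,0,0} = 2
G(15) = mex{2,1,1,1} = 0
Stack A: G(7) = 1.
Stack B: G(15) = 0.
Combined Grundy value = 1 ⊕ 0 = 1.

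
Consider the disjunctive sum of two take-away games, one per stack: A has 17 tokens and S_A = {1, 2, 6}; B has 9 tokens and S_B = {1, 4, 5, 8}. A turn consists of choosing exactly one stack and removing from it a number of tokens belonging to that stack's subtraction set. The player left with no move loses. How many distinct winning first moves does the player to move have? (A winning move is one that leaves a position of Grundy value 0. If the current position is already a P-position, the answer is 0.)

0

Stack A, S = {1, 2, 6}:
n :  0  1  2  3  4  5  6  7  8  9 10 11 12 13 14 15 16 17
G :  0  1  2  0  1  2  3  0  1  2  0  1  2  3  0  1  2  0
G_A(17) = 0.
Stack B, S = {1, 4, 5, 8}:
n : 0 1 2 3 4 5 6 7 8 9
G : 0 1 0 1 2 3 2 3 4 0
G_B(9) = 0.
Combined Grundy value = 0 ⊕ 0 = 0.
A winning move leaves total XOR = 0, i.e. changes one component's Grundy value g to g ⊕ X where X is the current total.
Stack A: target g' = 0⊕0 = 0, but every legal move changes the Grundy value (mex property), so 0 moves.
Stack B: target g' = 0⊕0 = 0, but every legal move changes the Grundy value (mex property), so 0 moves.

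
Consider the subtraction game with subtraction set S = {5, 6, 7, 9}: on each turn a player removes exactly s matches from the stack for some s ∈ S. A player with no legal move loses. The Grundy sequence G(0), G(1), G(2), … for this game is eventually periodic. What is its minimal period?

14

G(0) = 0
G(1) = mex{} = 0
G(2) = mex{} = 0
G(3) = mex{} = 0
G(4) = mex{} = 0
G(5) = mex{0} = 1
G(6) = mex{0,0} = 1
G(7) = mex{0,0,0} = 1
G(8) = mex{0,0,0} = 1
G(9) = mex{0,0,0,0} = 1
G(10) = mex{1,0,0,0} = 2
G(11) = mex{1,1,0,0} = 2
G(12) = mex{1,1,1,0} = 2
G(13) = mex{1,1,1,0} = 2
G(14) = mex{1,1,1,1} = 0
G(15) = mex{2,1,1,1} = 0
G(16) = mex{2,2,1,1} = 0
G(17) = mex{2,2,2,1} = 0
G(18) = mex{2,2,2,1} = 0
G(19) = mex{0,2,2,2} = 1
G(20) = mex{0,0,2,2} = 1
G(21) = mex{0,0,0,2} = 1
G(22) = mex{0,0,0,2} = 1
G(23) = mex{0,0,0,0} = 1
G(24) = mex{1,0,0,0} = 2
G(25) = mex{1,1,0,0} = 2
G(26) = mex{1,1,1,0} = 2
G(27) = mex{1,1,1,0} = 2
G(28) = mex{1,1,1,1} = 0
G(29) = mex{2,1,1,1} = 0
G(n+14) = G(n) holds for n = 0,…,8 (a full window of length max(S) = 9), so the sequence is purely periodic with period 14.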